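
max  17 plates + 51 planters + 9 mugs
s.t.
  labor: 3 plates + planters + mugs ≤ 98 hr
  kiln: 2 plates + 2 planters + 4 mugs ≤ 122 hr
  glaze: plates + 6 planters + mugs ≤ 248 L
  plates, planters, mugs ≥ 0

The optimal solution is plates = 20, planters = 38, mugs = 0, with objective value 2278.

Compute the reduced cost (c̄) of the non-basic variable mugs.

-2

Check each constraint at x*: labor 98/98 (tight); kiln 116/122 (slack 6); glaze 248/248 (tight).
Slack constraints have shadow price 0 (complementary slackness).
The binding rows give the dual system: 3·y_labor + 1·y_glaze = 17 and 1·y_labor + 6·y_glaze = 51.
→ y_labor = 3 and y_glaze = 8.
Reduced cost of mugs: c₃ − yᵀa₃ = 9 − (3·1 + 8·1) = 9 − 11 = -2.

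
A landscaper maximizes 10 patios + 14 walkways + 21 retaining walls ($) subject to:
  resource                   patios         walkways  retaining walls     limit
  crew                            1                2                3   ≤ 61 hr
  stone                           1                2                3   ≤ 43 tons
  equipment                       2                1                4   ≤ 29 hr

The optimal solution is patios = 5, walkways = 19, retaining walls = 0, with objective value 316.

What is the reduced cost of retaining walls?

Binding: stone and equipment. Non-binding: crew (18 unused).
By complementary slackness, y = 0 for the non-binding constraint.
From A_Bᵀ y = c: 1·y_stone + 2·y_equipment = 10; 2·y_stone + 1·y_equipment = 14.
→ y_stone = 6 and y_equipment = 2.
Reduced cost of retaining walls: c₃ − yᵀa₃ = 21 − (6·3 + 2·4) = 21 − 26 = -5.

-5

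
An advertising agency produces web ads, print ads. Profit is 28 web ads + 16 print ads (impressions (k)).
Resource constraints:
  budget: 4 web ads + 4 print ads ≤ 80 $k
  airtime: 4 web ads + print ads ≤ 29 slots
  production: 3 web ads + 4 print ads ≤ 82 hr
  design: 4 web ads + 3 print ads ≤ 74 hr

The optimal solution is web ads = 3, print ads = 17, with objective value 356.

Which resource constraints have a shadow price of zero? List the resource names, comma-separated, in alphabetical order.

budget: 80/80 (binding)
airtime: 29/29 (binding)
production: 77/82 (slack 5)
design: 63/74 (slack 11)
By complementary slackness, a constraint with positive slack has shadow price 0 → design, production.

design, production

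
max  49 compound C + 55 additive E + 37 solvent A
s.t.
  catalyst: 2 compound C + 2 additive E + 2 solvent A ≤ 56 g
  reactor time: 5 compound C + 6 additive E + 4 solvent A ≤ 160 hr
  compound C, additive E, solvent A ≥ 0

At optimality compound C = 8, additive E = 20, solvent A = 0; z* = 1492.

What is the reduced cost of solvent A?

-6

At the optimum: catalyst uses 56 of 56 (binding); reactor time uses 160 of 160 (binding).
Dual feasibility on the basic columns requires 2·y_catalyst + 5·y_reactor time = 49, 2·y_catalyst + 6·y_reactor time = 55.
Solving: y_catalyst = 9.5, y_reactor time = 6.
Reduced cost of solvent A: c₃ − yᵀa₃ = 37 − (9.5·2 + 6·4) = 37 − 43 = -6.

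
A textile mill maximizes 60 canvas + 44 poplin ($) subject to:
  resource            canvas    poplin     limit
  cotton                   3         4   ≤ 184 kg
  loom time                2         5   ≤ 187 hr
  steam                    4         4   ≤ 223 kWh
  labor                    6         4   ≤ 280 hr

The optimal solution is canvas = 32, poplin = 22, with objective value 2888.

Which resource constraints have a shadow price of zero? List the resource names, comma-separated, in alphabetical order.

loom time, steam

cotton: 184/184 (binding)
loom time: 174/187 (slack 13)
steam: 216/223 (slack 7)
labor: 280/280 (binding)
By complementary slackness, a constraint with positive slack has shadow price 0 → loom time, steam.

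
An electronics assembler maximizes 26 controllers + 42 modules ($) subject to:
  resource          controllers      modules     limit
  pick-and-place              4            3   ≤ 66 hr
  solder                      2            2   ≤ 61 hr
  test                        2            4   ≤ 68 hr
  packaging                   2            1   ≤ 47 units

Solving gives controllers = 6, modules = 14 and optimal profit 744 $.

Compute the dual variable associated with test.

9

Binding: pick-and-place and test. Non-binding: solder (21 unused), packaging (21 unused).
Slack constraints have shadow price 0 (complementary slackness).
Dual feasibility on the basic columns requires 4·y_pick-and-place + 2·y_test = 26, 3·y_pick-and-place + 4·y_test = 42.
→ y_pick-and-place = 2 and y_test = 9.
Shadow price of test = 9.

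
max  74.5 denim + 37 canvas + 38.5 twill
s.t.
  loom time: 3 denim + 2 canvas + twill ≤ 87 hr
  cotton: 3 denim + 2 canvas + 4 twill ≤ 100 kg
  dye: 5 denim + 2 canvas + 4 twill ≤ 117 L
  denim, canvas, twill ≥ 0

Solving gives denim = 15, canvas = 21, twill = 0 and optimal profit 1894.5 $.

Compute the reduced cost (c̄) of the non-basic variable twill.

Check each constraint at x*: loom time 87/87 (tight); cotton 87/100 (slack 13); dye 117/117 (tight).
Slack constraints have shadow price 0 (complementary slackness).
The binding rows give the dual system: 3·y_loom time + 5·y_dye = 74.5 and 2·y_loom time + 2·y_dye = 37.
Solving: y_loom time = 9, y_dye = 9.5.
Reduced cost of twill: c₃ − yᵀa₃ = 38.5 − (9·1 + 9.5·4) = 38.5 − 47 = -8.5.

-8.5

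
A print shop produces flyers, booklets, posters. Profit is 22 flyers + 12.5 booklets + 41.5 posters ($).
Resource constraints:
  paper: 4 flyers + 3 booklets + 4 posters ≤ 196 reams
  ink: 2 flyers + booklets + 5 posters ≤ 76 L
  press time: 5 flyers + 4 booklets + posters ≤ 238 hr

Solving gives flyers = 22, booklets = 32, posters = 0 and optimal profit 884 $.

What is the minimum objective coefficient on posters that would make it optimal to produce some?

43.5

Check each constraint at x*: paper 184/196 (slack 12); ink 76/76 (tight); press time 238/238 (tight).
By complementary slackness, y = 0 for the non-binding constraint.
From A_Bᵀ y = c: 2·y_ink + 5·y_press time = 22; 1·y_ink + 4·y_press time = 12.5.
This yields shadow prices y_ink = 8.5, y_press time = 1.
posters enters the basis when its profit ≥ yᵀa₃ = 8.5·5 + 1·1 = 43.5.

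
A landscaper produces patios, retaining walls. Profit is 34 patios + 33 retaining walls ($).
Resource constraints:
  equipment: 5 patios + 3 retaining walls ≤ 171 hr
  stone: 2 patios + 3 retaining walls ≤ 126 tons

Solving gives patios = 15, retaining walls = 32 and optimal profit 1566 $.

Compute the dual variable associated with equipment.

Both equipment and stone are binding at x*.
From A_Bᵀ y = c: 5·y_equipment + 2·y_stone = 34; 3·y_equipment + 3·y_stone = 33.
→ y_equipment = 4 and y_stone = 7.
Shadow price of equipment = 4.

4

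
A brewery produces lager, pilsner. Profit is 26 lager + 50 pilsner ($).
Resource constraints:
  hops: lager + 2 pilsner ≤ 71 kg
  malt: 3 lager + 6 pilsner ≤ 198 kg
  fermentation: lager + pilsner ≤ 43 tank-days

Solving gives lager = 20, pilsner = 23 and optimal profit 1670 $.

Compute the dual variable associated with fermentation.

2

Check each constraint at x*: hops 66/71 (slack 5); malt 198/198 (tight); fermentation 43/43 (tight).
Since hops is not tight, its dual is 0.
From A_Bᵀ y = c: 3·y_malt + 1·y_fermentation = 26; 6·y_malt + 1·y_fermentation = 50.
This yields shadow prices y_malt = 8, y_fermentation = 2.
Shadow price of fermentation = 2.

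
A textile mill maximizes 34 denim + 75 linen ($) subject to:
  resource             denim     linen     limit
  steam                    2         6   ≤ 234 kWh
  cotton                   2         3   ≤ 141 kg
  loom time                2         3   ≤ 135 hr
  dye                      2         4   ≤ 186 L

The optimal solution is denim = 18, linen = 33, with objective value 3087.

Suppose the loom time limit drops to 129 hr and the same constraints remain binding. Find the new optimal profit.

Check each constraint at x*: steam 234/234 (tight); cotton 135/141 (slack 6); loom time 135/135 (tight); dye 168/186 (slack 18).
Since cotton, dye are not tight, their duals are 0.
Dual feasibility on the basic columns requires 2·y_steam + 2·y_loom time = 34, 6·y_steam + 3·y_loom time = 75.
Solving: y_steam = 8, y_loom time = 9.
Δz = y_loom time·Δb = 9 × (-6) = -54, so new z* = 3087 − 54 = 3033.

3033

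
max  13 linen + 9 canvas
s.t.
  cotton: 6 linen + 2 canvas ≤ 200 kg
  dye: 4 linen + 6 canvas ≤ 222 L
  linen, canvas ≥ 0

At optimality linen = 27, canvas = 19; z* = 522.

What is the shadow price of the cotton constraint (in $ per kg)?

Check each constraint at x*: cotton 200/200 (tight); dye 222/222 (tight).
From A_Bᵀ y = c: 6·y_cotton + 4·y_dye = 13; 2·y_cotton + 6·y_dye = 9.
Solving: y_cotton = 1.5, y_dye = 1.
Shadow price of cotton = 1.5.

1.5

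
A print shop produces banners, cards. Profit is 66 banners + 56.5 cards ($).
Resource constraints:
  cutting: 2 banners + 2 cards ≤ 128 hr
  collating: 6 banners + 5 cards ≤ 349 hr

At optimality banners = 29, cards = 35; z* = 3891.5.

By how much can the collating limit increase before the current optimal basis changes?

Binding constraints: cutting, collating. The basis is B = [[2,2],[6,5]] with det -2.
Per unit increase in collating, x* moves by d = (1, -1).
The basis stays optimal until cards reaches 0; allowable increase = 35 hr.

35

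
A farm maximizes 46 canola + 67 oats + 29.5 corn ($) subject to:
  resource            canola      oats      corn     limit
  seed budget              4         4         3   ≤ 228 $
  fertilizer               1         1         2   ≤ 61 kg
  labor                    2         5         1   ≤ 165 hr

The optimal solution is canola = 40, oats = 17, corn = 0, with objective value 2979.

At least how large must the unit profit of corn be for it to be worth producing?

31

At the optimum: seed budget uses 228 of 228 (binding); fertilizer uses 57 of 61 (slack = 4); labor uses 165 of 165 (binding).
By complementary slackness, y = 0 for the non-binding constraint.
Dual feasibility on the basic columns requires 4·y_seed budget + 2·y_labor = 46, 4·y_seed budget + 5·y_labor = 67.
This yields shadow prices y_seed budget = 8, y_labor = 7.
corn enters the basis when its profit ≥ yᵀa₃ = 8·3 + 7·1 = 31.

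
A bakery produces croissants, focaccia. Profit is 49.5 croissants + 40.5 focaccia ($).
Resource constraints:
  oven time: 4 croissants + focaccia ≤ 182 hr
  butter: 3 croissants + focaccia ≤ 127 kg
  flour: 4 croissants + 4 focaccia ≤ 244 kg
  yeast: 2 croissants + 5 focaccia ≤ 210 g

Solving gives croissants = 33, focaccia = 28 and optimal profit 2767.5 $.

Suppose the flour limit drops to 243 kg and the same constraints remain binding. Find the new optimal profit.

Binding: butter and flour. Non-binding: oven time (22 unused), yeast (4 unused).
Slack constraints have shadow price 0 (complementary slackness).
The binding rows give the dual system: 3·y_butter + 4·y_flour = 49.5 and 1·y_butter + 4·y_flour = 40.5.
→ y_butter = 4.5 and y_flour = 9.
Δz = y_flour·Δb = 9 × (-1) = -9, so new z* = 2767.5 − 9 = 2758.5.

2758.5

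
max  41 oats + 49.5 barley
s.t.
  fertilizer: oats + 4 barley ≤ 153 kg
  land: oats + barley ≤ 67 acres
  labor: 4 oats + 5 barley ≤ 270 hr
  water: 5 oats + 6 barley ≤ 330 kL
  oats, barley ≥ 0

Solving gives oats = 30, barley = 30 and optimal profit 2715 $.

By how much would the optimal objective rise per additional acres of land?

0

Binding: labor and water. Non-binding: fertilizer (3 unused), land (7 unused).
Slack constraints have shadow price 0 (complementary slackness).
From A_Bᵀ y = c: 4·y_labor + 5·y_water = 41; 5·y_labor + 6·y_water = 49.5.
→ y_labor = 1.5 and y_water = 7.
Shadow price of land = 0.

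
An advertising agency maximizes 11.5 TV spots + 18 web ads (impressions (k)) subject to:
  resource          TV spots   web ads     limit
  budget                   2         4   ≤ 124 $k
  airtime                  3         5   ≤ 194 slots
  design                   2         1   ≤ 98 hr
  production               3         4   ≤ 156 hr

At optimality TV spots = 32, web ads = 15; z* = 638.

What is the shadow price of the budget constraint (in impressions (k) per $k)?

Binding: budget and production. Non-binding: airtime (23 unused), design (19 unused).
Slack constraints have shadow price 0 (complementary slackness).
The binding rows give the dual system: 2·y_budget + 3·y_production = 11.5 and 4·y_budget + 4·y_production = 18.
This yields shadow prices y_budget = 2, y_production = 2.5.
Shadow price of budget = 2.

2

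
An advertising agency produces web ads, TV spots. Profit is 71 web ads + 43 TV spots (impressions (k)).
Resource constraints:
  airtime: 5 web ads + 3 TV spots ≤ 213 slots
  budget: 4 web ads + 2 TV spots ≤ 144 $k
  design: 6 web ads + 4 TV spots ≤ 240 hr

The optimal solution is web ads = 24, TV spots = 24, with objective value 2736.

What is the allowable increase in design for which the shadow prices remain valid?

42

Binding constraints: budget, design. The basis is B = [[4,2],[6,4]] with det 4.
Per unit increase in design, x* moves by d = (-0.5, 1).
The basis stays optimal until airtime becomes binding; allowable increase = 42 hr.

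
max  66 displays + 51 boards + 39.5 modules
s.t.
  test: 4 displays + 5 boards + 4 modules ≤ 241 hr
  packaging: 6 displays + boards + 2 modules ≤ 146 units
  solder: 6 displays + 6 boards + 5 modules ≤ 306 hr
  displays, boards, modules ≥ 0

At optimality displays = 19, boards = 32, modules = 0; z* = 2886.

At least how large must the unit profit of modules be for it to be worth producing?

46

At the optimum: test uses 236 of 241 (slack = 5); packaging uses 146 of 146 (binding); solder uses 306 of 306 (binding).
Since test is not tight, its dual is 0.
From A_Bᵀ y = c: 6·y_packaging + 6·y_solder = 66; 1·y_packaging + 6·y_solder = 51.
→ y_packaging = 3 and y_solder = 8.
modules enters the basis when its profit ≥ yᵀa₃ = 3·2 + 8·5 = 46.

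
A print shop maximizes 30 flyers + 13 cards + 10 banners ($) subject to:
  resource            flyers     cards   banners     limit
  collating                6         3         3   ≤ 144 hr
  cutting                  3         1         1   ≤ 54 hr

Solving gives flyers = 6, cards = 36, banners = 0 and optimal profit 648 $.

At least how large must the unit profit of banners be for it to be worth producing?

Both collating and cutting are binding at x*.
From A_Bᵀ y = c: 6·y_collating + 3·y_cutting = 30; 3·y_collating + 1·y_cutting = 13.
Solving: y_collating = 3, y_cutting = 4.
banners enters the basis when its profit ≥ yᵀa₃ = 3·3 + 4·1 = 13.

13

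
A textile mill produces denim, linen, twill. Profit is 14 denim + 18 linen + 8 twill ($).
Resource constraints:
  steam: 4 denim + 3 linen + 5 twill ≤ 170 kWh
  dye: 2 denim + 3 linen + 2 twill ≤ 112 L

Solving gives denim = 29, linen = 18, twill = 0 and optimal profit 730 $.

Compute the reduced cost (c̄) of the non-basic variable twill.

Both steam and dye are binding at x*.
The binding rows give the dual system: 4·y_steam + 2·y_dye = 14 and 3·y_steam + 3·y_dye = 18.
Solving: y_steam = 1, y_dye = 5.
Reduced cost of twill: c₃ − yᵀa₃ = 8 − (1·5 + 5·2) = 8 − 15 = -7.

-7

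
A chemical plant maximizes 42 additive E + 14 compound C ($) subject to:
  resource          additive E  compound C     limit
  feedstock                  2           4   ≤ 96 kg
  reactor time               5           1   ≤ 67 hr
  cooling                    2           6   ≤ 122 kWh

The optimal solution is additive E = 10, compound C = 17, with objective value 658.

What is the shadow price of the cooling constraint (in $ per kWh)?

1

Check each constraint at x*: feedstock 88/96 (slack 8); reactor time 67/67 (tight); cooling 122/122 (tight).
By complementary slackness, y = 0 for the non-binding constraint.
From A_Bᵀ y = c: 5·y_reactor time + 2·y_cooling = 42; 1·y_reactor time + 6·y_cooling = 14.
→ y_reactor time = 8 and y_cooling = 1.
Shadow price of cooling = 1.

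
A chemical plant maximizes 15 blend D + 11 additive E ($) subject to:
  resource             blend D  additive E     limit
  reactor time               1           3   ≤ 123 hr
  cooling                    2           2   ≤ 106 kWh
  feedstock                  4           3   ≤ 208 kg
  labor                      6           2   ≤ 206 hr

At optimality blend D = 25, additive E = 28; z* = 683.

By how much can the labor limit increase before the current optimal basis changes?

Binding constraints: cooling, labor. The basis is B = [[2,2],[6,2]] with det -8.
Per unit increase in labor, x* moves by d = (0.25, -0.25).
The basis stays optimal until feedstock becomes binding; allowable increase = 96 hr.

96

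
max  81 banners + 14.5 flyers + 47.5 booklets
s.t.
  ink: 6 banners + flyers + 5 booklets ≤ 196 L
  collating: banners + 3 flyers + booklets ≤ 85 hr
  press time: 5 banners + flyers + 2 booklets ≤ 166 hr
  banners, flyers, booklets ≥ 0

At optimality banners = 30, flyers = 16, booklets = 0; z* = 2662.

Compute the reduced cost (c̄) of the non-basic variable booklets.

-7

Binding: ink and press time. Non-binding: collating (7 unused).
Since collating is not tight, its dual is 0.
Dual feasibility on the basic columns requires 6·y_ink + 5·y_press time = 81, 1·y_ink + 1·y_press time = 14.5.
→ y_ink = 8.5 and y_press time = 6.
Reduced cost of booklets: c₃ − yᵀa₃ = 47.5 − (8.5·5 + 6·2) = 47.5 − 54.5 = -7.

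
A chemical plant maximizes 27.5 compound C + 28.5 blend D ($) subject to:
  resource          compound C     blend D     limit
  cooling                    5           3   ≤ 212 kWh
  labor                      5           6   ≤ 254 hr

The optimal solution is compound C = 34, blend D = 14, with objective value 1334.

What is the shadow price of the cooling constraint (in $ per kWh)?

Both cooling and labor are binding at x*.
The binding rows give the dual system: 5·y_cooling + 5·y_labor = 27.5 and 3·y_cooling + 6·y_labor = 28.5.
→ y_cooling = 1.5 and y_labor = 4.
Shadow price of cooling = 1.5.

1.5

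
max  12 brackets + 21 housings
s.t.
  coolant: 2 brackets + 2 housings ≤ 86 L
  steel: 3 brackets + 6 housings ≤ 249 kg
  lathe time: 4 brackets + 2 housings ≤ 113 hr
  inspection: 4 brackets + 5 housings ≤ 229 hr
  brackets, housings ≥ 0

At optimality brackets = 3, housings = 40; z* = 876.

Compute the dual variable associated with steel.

3

Check each constraint at x*: coolant 86/86 (tight); steel 249/249 (tight); lathe time 92/113 (slack 21); inspection 212/229 (slack 17).
Slack constraints have shadow price 0 (complementary slackness).
From A_Bᵀ y = c: 2·y_coolant + 3·y_steel = 12; 2·y_coolant + 6·y_steel = 21.
→ y_coolant = 1.5 and y_steel = 3.
Shadow price of steel = 3.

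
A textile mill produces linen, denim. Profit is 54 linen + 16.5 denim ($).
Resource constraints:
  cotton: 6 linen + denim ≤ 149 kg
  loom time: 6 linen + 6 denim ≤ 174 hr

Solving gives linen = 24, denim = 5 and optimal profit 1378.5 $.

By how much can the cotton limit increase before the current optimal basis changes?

25

Binding constraints: cotton, loom time. The basis is B = [[6,1],[6,6]] with det 30.
Per unit increase in cotton, x* moves by d = (0.2, -0.2).
The basis stays optimal until denim reaches 0; allowable increase = 25 kg.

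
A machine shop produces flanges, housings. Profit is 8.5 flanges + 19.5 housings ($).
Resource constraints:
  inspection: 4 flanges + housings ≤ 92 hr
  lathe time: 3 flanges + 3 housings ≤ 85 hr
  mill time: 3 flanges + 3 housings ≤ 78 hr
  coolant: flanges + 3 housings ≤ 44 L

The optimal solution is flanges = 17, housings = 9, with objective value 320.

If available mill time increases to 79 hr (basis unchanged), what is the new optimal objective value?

321

At the optimum: inspection uses 77 of 92 (slack = 15); lathe time uses 78 of 85 (slack = 7); mill time uses 78 of 78 (binding); coolant uses 44 of 44 (binding).
Since inspection, lathe time are not tight, their duals are 0.
Dual feasibility on the basic columns requires 3·y_mill time + 1·y_coolant = 8.5, 3·y_mill time + 3·y_coolant = 19.5.
This yields shadow prices y_mill time = 1, y_coolant = 5.5.
Δz = y_mill time·Δb = 1 × (1) = 1, so new z* = 320 + 1 = 321.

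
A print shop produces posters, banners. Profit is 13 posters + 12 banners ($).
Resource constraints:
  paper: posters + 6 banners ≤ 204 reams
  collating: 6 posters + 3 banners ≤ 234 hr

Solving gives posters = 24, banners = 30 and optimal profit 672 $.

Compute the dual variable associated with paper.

At the optimum: paper uses 204 of 204 (binding); collating uses 234 of 234 (binding).
Dual feasibility on the basic columns requires 1·y_paper + 6·y_collating = 13, 6·y_paper + 3·y_collating = 12.
Solving: y_paper = 1, y_collating = 2.
Shadow price of paper = 1.

1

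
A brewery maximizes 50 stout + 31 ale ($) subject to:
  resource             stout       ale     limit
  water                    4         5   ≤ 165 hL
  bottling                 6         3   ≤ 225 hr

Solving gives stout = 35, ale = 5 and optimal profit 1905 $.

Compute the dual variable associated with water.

2

Check each constraint at x*: water 165/165 (tight); bottling 225/225 (tight).
Dual feasibility on the basic columns requires 4·y_water + 6·y_bottling = 50, 5·y_water + 3·y_bottling = 31.
This yields shadow prices y_water = 2, y_bottling = 7.
Shadow price of water = 2.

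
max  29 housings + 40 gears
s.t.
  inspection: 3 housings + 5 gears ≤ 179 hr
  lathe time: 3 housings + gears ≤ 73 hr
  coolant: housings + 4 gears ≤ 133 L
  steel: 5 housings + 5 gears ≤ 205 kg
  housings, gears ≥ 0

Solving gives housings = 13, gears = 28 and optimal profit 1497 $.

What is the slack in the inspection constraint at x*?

0

inspection used = 3·13 + 5·28 = 179; slack = 179 − 179 = 0.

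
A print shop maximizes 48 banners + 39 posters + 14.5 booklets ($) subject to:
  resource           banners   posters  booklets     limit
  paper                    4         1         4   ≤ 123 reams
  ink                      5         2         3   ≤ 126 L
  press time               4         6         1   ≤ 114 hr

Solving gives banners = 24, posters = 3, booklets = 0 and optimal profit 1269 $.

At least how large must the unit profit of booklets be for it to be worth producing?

Binding: ink and press time. Non-binding: paper (24 unused).
Slack constraints have shadow price 0 (complementary slackness).
Dual feasibility on the basic columns requires 5·y_ink + 4·y_press time = 48, 2·y_ink + 6·y_press time = 39.
Solving: y_ink = 6, y_press time = 4.5.
booklets enters the basis when its profit ≥ yᵀa₃ = 6·3 + 4.5·1 = 22.5.

22.5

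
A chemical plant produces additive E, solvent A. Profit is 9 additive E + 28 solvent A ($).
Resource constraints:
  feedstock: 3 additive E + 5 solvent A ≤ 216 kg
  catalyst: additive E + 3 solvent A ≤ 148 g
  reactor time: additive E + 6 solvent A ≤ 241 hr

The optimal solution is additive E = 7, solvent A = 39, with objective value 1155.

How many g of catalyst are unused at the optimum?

24

catalyst used = 1·7 + 3·39 = 124; slack = 148 − 124 = 24.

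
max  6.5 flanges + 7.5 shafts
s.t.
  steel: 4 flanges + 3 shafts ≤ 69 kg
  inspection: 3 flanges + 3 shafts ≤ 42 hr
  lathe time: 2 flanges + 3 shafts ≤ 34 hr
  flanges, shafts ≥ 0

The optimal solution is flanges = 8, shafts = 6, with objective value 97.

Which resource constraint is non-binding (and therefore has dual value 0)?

steel

steel: 50/69 (slack 19)
inspection: 42/42 (binding)
lathe time: 34/34 (binding)
By complementary slackness, a constraint with positive slack has shadow price 0 → steel.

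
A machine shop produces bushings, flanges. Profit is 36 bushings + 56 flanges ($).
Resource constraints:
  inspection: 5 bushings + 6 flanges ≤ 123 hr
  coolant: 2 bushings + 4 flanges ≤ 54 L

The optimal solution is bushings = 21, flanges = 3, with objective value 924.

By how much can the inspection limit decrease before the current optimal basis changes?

Binding constraints: inspection, coolant. The basis is B = [[5,6],[2,4]] with det 8.
Per unit decrease in inspection, x* moves by d = (-0.5, 0.25).
The basis stays optimal until bushings reaches 0; allowable decrease = 42 hr.

42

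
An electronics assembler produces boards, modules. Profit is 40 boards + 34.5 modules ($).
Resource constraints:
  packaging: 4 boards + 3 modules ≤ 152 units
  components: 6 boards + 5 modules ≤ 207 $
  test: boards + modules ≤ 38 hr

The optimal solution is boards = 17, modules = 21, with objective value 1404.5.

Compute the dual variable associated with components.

Check each constraint at x*: packaging 131/152 (slack 21); components 207/207 (tight); test 38/38 (tight).
Since packaging is not tight, its dual is 0.
From A_Bᵀ y = c: 6·y_components + 1·y_test = 40; 5·y_components + 1·y_test = 34.5.
Solving: y_components = 5.5, y_test = 7.
Shadow price of components = 5.5.

5.5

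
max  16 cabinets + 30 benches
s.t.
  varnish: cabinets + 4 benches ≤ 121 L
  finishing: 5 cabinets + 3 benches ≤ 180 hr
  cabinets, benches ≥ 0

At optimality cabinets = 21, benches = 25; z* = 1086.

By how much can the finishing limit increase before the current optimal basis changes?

425

Binding constraints: varnish, finishing. The basis is B = [[1,4],[5,3]] with det -17.
Per unit increase in finishing, x* moves by d = (0.2353, -0.0588).
The basis stays optimal until benches reaches 0; allowable increase = 425 hr.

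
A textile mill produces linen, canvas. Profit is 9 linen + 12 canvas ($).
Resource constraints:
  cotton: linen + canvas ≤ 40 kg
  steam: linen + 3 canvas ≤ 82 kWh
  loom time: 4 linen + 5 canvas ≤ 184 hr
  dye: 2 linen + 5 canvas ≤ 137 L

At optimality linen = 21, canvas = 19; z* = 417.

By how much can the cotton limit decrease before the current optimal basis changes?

12

Binding constraints: cotton, dye. The basis is B = [[1,1],[2,5]] with det 3.
Per unit decrease in cotton, x* moves by d = (-1.6667, 0.6667).
The basis stays optimal until steam becomes binding; allowable decrease = 12 kg.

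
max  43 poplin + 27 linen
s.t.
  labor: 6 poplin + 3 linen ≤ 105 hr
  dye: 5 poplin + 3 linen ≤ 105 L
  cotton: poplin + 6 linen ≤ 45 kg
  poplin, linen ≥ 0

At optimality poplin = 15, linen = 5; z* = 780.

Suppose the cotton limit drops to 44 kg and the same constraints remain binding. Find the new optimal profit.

Check each constraint at x*: labor 105/105 (tight); dye 90/105 (slack 15); cotton 45/45 (tight).
Slack constraints have shadow price 0 (complementary slackness).
From A_Bᵀ y = c: 6·y_labor + 1·y_cotton = 43; 3·y_labor + 6·y_cotton = 27.
Solving: y_labor = 7, y_cotton = 1.
Δz = y_cotton·Δb = 1 × (-1) = -1, so new z* = 780 − 1 = 779.

779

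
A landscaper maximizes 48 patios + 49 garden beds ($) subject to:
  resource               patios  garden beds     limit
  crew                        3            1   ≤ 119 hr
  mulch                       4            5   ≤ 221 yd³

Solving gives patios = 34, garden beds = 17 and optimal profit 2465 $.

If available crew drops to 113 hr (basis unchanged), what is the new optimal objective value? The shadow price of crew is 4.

Δb = -6, so new z* = 2465 + (4)·(-6) = 2465 − 24 = 2441.

2441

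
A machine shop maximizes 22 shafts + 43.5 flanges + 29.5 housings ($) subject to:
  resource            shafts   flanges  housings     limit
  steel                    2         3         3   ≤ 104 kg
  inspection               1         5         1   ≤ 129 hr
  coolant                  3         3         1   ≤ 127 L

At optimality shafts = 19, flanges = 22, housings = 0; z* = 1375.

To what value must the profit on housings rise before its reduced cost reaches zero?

31.5

Binding: steel and inspection. Non-binding: coolant (4 unused).
Since coolant is not tight, its dual is 0.
The binding rows give the dual system: 2·y_steel + 1·y_inspection = 22 and 3·y_steel + 5·y_inspection = 43.5.
This yields shadow prices y_steel = 9.5, y_inspection = 3.
housings enters the basis when its profit ≥ yᵀa₃ = 9.5·3 + 3·1 = 31.5.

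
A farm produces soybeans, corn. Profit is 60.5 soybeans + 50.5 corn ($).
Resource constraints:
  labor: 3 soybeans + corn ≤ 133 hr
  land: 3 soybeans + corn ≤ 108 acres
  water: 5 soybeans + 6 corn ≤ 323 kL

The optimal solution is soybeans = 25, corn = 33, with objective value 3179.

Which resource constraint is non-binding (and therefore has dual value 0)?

labor: 108/133 (slack 25)
land: 108/108 (binding)
water: 323/323 (binding)
By complementary slackness, a constraint with positive slack has shadow price 0 → labor.

labor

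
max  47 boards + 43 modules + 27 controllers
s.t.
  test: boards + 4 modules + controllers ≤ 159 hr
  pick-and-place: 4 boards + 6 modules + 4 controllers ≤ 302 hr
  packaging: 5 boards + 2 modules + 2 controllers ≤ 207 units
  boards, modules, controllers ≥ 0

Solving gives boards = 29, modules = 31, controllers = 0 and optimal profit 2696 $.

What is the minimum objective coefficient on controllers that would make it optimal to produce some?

32

Check each constraint at x*: test 153/159 (slack 6); pick-and-place 302/302 (tight); packaging 207/207 (tight).
Slack constraints have shadow price 0 (complementary slackness).
From A_Bᵀ y = c: 4·y_pick-and-place + 5·y_packaging = 47; 6·y_pick-and-place + 2·y_packaging = 43.
→ y_pick-and-place = 5.5 and y_packaging = 5.
controllers enters the basis when its profit ≥ yᵀa₃ = 5.5·4 + 5·2 = 32.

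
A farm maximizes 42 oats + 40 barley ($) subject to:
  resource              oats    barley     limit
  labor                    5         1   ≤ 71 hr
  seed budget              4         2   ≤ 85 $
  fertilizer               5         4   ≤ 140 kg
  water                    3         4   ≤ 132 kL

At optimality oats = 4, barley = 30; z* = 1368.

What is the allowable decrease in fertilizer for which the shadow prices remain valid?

Binding constraints: fertilizer, water. The basis is B = [[5,4],[3,4]] with det 8.
Per unit decrease in fertilizer, x* moves by d = (-0.5, 0.375).
The basis stays optimal until oats reaches 0; allowable decrease = 8 kg.

8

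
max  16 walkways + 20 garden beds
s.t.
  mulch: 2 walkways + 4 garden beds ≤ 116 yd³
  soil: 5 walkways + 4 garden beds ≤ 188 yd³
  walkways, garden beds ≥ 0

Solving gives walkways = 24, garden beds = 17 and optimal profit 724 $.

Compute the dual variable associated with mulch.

Check each constraint at x*: mulch 116/116 (tight); soil 188/188 (tight).
The binding rows give the dual system: 2·y_mulch + 5·y_soil = 16 and 4·y_mulch + 4·y_soil = 20.
Solving: y_mulch = 3, y_soil = 2.
Shadow price of mulch = 3.

3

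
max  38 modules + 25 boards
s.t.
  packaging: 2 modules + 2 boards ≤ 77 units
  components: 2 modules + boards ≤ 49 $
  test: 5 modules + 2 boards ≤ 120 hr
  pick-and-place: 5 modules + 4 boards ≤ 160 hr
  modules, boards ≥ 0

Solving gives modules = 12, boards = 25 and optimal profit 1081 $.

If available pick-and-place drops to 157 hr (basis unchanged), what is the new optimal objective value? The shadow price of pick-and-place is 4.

Δb = -3, so new z* = 1081 + (4)·(-3) = 1081 − 12 = 1069.

1069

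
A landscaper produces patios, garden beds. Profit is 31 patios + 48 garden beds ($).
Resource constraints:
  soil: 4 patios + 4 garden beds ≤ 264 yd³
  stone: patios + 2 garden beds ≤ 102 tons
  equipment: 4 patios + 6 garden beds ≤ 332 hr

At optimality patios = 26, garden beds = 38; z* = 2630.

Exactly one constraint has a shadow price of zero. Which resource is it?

soil: 256/264 (slack 8)
stone: 102/102 (binding)
equipment: 332/332 (binding)
By complementary slackness, a constraint with positive slack has shadow price 0 → soil.

soil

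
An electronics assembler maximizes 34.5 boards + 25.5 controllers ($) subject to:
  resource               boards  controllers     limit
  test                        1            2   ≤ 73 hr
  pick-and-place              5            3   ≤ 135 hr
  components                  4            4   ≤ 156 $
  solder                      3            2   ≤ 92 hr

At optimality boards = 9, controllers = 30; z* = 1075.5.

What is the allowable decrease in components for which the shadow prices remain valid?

48

Binding constraints: pick-and-place, components. The basis is B = [[5,3],[4,4]] with det 8.
Per unit decrease in components, x* moves by d = (0.375, -0.625).
The basis stays optimal until controllers reaches 0; allowable decrease = 48 $.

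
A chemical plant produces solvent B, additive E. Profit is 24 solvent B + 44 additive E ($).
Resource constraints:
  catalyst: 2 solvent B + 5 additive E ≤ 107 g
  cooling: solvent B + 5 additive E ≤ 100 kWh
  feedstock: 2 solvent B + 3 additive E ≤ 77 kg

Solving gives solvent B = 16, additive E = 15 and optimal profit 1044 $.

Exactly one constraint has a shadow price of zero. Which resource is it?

cooling

catalyst: 107/107 (binding)
cooling: 91/100 (slack 9)
feedstock: 77/77 (binding)
By complementary slackness, a constraint with positive slack has shadow price 0 → cooling.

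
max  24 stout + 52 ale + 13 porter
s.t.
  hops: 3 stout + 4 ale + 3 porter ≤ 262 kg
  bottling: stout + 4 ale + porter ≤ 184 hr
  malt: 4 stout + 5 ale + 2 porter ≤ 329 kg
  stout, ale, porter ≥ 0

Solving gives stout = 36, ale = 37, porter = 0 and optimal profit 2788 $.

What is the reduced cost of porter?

Binding: bottling and malt. Non-binding: hops (6 unused).
Slack constraints have shadow price 0 (complementary slackness).
From A_Bᵀ y = c: 1·y_bottling + 4·y_malt = 24; 4·y_bottling + 5·y_malt = 52.
Solving: y_bottling = 8, y_malt = 4.
Reduced cost of porter: c₃ − yᵀa₃ = 13 − (8·1 + 4·2) = 13 − 16 = -3.

-3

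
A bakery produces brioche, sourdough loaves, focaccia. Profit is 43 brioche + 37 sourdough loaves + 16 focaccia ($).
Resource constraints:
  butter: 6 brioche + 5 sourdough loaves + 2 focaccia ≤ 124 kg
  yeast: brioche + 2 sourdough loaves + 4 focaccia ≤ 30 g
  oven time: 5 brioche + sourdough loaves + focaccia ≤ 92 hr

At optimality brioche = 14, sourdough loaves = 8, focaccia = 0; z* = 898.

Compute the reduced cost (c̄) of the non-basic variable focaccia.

-2

Check each constraint at x*: butter 124/124 (tight); yeast 30/30 (tight); oven time 78/92 (slack 14).
By complementary slackness, y = 0 for the non-binding constraint.
From A_Bᵀ y = c: 6·y_butter + 1·y_yeast = 43; 5·y_butter + 2·y_yeast = 37.
Solving: y_butter = 7, y_yeast = 1.
Reduced cost of focaccia: c₃ − yᵀa₃ = 16 − (7·2 + 1·4) = 16 − 18 = -2.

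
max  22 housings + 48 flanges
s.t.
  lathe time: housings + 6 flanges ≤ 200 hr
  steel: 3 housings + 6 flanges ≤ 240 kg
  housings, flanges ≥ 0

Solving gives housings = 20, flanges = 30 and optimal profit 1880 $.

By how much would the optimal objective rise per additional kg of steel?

7

Both lathe time and steel are binding at x*.
Dual feasibility on the basic columns requires 1·y_lathe time + 3·y_steel = 22, 6·y_lathe time + 6·y_steel = 48.
→ y_lathe time = 1 and y_steel = 7.
Shadow price of steel = 7.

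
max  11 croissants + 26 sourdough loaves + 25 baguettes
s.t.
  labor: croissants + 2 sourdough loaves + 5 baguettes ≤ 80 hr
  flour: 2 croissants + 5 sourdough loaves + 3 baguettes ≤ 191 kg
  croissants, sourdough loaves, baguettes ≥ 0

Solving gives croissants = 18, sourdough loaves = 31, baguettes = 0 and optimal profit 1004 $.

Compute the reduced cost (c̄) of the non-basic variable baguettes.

-2

Both labor and flour are binding at x*.
The binding rows give the dual system: 1·y_labor + 2·y_flour = 11 and 2·y_labor + 5·y_flour = 26.
This yields shadow prices y_labor = 3, y_flour = 4.
Reduced cost of baguettes: c₃ − yᵀa₃ = 25 − (3·5 + 4·3) = 25 − 27 = -2.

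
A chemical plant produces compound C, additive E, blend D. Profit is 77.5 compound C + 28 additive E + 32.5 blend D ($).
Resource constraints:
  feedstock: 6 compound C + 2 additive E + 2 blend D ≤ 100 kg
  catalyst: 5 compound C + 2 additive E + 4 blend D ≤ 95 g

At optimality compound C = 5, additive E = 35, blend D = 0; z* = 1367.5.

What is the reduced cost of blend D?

Both feedstock and catalyst are binding at x*.
The binding rows give the dual system: 6·y_feedstock + 5·y_catalyst = 77.5 and 2·y_feedstock + 2·y_catalyst = 28.
This yields shadow prices y_feedstock = 7.5, y_catalyst = 6.5.
Reduced cost of blend D: c₃ − yᵀa₃ = 32.5 − (7.5·2 + 6.5·4) = 32.5 − 41 = -8.5.

-8.5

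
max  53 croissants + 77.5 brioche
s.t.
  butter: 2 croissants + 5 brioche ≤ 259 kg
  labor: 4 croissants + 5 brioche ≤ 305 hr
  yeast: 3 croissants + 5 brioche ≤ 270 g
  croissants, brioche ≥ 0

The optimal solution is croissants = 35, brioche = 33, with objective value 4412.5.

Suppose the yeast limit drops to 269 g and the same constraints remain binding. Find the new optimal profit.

4403.5

Binding: labor and yeast. Non-binding: butter (24 unused).
By complementary slackness, y = 0 for the non-binding constraint.
Dual feasibility on the basic columns requires 4·y_labor + 3·y_yeast = 53, 5·y_labor + 5·y_yeast = 77.5.
Solving: y_labor = 6.5, y_yeast = 9.
Δz = y_yeast·Δb = 9 × (-1) = -9, so new z* = 4412.5 − 9 = 4403.5.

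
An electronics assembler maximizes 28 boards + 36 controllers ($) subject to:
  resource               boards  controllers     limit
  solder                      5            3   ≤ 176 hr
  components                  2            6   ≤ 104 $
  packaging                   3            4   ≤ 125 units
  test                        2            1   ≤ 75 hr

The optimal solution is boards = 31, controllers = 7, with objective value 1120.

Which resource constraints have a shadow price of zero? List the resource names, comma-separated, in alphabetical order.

solder: 176/176 (binding)
components: 104/104 (binding)
packaging: 121/125 (slack 4)
test: 69/75 (slack 6)
By complementary slackness, a constraint with positive slack has shadow price 0 → packaging, test.

packaging, test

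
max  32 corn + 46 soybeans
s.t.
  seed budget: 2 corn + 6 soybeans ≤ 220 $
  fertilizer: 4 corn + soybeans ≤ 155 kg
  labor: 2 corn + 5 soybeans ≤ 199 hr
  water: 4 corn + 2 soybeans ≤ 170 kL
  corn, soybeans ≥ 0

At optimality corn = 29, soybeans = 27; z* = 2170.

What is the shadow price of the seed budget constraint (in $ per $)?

Check each constraint at x*: seed budget 220/220 (tight); fertilizer 143/155 (slack 12); labor 193/199 (slack 6); water 170/170 (tight).
Since fertilizer, labor are not tight, their duals are 0.
Dual feasibility on the basic columns requires 2·y_seed budget + 4·y_water = 32, 6·y_seed budget + 2·y_water = 46.
This yields shadow prices y_seed budget = 6, y_water = 5.
Shadow price of seed budget = 6.

6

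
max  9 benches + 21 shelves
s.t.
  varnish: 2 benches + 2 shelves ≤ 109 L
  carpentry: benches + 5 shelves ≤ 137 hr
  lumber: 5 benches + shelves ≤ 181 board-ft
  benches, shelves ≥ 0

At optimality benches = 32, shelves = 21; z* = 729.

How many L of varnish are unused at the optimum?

3

varnish used = 2·32 + 2·21 = 106; slack = 109 − 106 = 3.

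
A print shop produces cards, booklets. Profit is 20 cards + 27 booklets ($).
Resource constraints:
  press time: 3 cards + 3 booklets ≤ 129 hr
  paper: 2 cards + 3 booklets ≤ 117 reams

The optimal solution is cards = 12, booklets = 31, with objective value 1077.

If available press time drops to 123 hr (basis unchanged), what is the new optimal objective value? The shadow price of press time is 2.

1065

Δb = -6, so new z* = 1077 + (2)·(-6) = 1077 − 12 = 1065.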